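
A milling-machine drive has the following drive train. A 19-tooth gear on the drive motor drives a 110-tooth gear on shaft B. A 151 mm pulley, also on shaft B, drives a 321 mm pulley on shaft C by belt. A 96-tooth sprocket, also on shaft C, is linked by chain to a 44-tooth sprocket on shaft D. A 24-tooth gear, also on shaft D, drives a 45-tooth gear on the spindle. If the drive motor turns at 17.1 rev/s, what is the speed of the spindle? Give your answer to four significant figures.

1.617 rev/s

gear mesh 110/19 = 5.7895 → 17.1/5.7895 = 2.9536 rev/s
belt 321/151 = 2.1258 → 2.9536/2.1258 = 1.3894 rev/s
chain 44/96 = 0.45833 → 1.3894/0.45833 = 3.0314 rev/s
gear mesh 45/24 = 1.875 → 3.0314/1.875 = 1.6168 rev/s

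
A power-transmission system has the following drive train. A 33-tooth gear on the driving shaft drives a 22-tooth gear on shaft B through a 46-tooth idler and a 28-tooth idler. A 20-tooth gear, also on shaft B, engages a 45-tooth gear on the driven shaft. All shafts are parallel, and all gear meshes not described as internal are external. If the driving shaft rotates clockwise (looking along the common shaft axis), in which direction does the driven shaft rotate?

the driving shaft → shaft B: driver → idler → idler → driven is 3 external meshes, 3 reversals → CCW.
shaft B → the driven shaft: external mesh, 1 reversal → CW.
4 reversals in total — an even number — so the driven shaft turns the same way as the driving shaft.

clockwise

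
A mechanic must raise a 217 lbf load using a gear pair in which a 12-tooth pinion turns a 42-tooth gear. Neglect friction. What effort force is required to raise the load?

62 lbf

Gear pair MA = 42/12 = 3.5.
Effort = load / MA = 217 / 3.5 = 62 lbf.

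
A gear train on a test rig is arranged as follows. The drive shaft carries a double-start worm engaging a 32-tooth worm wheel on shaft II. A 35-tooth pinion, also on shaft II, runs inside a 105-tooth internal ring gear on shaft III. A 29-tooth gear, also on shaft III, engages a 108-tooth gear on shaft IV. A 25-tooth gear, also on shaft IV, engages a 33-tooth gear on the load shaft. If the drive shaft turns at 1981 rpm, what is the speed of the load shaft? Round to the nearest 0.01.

8.40 rpm

worm 32/2 = 16 → 1981/16 = 123.81 rpm
internal gear 105/35 = 3 → 123.81/3 = 41.271 rpm
gear mesh 108/29 = 3.7241 → 41.271/3.7241 = 11.082 rpm
gear mesh 33/25 = 1.32 → 11.082/1.32 = 8.3954 rpm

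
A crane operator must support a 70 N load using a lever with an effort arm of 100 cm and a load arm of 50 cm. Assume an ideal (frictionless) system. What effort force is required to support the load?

35 N

Lever MA = effort arm / load arm = 100/50 = 2.
Effort = load / MA = 70 / 2 = 35 N.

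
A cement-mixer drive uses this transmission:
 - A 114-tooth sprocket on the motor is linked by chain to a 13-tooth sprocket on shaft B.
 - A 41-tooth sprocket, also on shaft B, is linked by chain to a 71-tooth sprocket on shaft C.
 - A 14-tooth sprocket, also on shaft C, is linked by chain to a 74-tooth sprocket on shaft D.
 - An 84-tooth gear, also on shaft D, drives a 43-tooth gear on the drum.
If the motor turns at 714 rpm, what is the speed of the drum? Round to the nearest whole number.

1336 rpm

Chain: ratio = 13/114 = 0.11404, so shaft B turns at 714 / 0.11404 = 6261.2 rpm.
Chain: ratio = 71/41 = 1.7317, so shaft C turns at 6261.2 / 1.7317 = 3615.6 rpm.
Chain: ratio = 74/14 = 5.2857, so shaft D turns at 3615.6 / 5.2857 = 684.04 rpm.
Gear mesh: ratio = 43/84 = 0.5119, so the drum turns at 684.04 / 0.5119 = 1336.3 rpm.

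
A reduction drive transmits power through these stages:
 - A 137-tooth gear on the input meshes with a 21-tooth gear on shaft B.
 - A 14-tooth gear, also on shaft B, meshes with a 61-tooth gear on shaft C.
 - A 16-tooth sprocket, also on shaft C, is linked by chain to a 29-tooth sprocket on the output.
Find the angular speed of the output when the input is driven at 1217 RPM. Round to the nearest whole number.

gear mesh 21/137 = 0.15328 → 1217/0.15328 = 7939.5 RPM
gear mesh 61/14 = 4.3571 → 7939.5/4.3571 = 1822.2 RPM
chain 29/16 = 1.8125 → 1822.2/1.8125 = 1005.3 RPM

1005 RPM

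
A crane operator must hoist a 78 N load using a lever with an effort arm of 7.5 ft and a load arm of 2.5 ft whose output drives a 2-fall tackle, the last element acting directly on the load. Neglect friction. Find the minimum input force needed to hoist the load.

13 N

Lever MA = effort arm / load arm = 7.5/2.5 = 3.
Block-and-tackle MA = number of supporting rope parts = 2.
Combined ideal MA = 3 × 2 = 6.
Effort = load / MA = 78 / 6 = 13 N.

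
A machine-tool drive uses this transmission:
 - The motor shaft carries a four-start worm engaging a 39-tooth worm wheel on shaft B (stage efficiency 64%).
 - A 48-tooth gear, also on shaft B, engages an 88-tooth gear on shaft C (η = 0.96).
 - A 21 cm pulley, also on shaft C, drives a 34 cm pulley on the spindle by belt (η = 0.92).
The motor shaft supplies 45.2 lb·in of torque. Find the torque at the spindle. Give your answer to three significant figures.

739 lb·in

worm 39/4 = 9.75 → τ = 45.2·9.75·0.64 = 282.05 lb·in
gear mesh 88/48 = 1.8333 → τ = 282.05·1.8333·0.96 = 496.4 lb·in
belt 34/21 = 1.619 → τ = 496.4·1.619·0.92 = 739.41 lb·in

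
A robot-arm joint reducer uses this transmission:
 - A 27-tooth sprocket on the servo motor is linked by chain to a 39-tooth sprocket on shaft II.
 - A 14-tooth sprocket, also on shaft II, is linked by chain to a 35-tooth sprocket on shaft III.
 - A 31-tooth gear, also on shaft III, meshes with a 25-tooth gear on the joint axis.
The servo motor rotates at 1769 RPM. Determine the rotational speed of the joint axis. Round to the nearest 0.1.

Chain: ratio = 39/27 = 1.4444, so shaft II turns at 1769 / 1.4444 = 1224.7 RPM.
Chain: ratio = 35/14 = 2.5, so shaft III turns at 1224.7 / 2.5 = 489.88 RPM.
Gear mesh: ratio = 25/31 = 0.80645, so the joint axis turns at 489.88 / 0.80645 = 607.45 RPM.

607.4 RPM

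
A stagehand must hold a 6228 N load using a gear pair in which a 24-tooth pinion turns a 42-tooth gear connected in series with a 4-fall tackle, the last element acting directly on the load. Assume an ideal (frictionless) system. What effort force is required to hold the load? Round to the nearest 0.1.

Gear pair MA = 42/24 = 1.75.
Block-and-tackle MA = number of supporting rope parts = 4.
Combined ideal MA = 1.75 × 4 = 7.
Effort = load / MA = 6228 / 7 = 889.71 N.

889.7 N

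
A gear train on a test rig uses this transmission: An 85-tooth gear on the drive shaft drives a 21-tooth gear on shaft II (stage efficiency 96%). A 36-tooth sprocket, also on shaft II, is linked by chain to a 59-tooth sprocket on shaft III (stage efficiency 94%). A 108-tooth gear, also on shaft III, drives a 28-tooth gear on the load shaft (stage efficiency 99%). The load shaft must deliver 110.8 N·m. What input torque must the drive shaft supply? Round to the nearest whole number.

Overall ratio R = 0.24706 × 1.6389 × 0.25926 = 0.10497; overall efficiency η = 0.96 × 0.94 × 0.99 = 0.8934.
Input torque = output torque / (R × η) = 110.8 / (0.10497 × 0.8934) = 1181.5 N·m.

1181 N·m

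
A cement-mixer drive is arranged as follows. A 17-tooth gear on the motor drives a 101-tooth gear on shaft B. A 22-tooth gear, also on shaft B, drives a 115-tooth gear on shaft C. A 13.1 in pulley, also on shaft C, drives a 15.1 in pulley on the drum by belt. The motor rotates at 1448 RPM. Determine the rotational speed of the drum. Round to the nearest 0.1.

40.4 RPM

Gear mesh: ratio = 101/17 = 5.9412, so shaft B turns at 1448 / 5.9412 = 243.72 RPM.
Gear mesh: ratio = 115/22 = 5.2273, so shaft C turns at 243.72 / 5.2273 = 46.625 RPM.
Belt: ratio = 15.1/13.1 = 1.1527, so the drum turns at 46.625 / 1.1527 = 40.45 RPM.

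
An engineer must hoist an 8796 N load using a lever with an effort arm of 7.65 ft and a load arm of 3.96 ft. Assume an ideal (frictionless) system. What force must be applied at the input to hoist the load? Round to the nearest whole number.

Lever MA = effort arm / load arm = 7.65/3.96 = 1.9318.
Effort = load / MA = 8796 / 1.9318 = 4553.2 N.

4553 N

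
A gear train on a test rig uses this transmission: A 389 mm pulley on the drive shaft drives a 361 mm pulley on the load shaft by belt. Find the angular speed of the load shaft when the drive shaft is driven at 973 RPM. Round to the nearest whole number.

belt 361/389 = 0.92802 → 973/0.92802 = 1048.5 RPM

1048 RPM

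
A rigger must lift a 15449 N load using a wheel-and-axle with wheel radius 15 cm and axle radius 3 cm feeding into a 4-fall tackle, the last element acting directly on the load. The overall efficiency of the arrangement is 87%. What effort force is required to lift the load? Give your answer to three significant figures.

888 N

Wheel-and-axle MA = R/r = 15/3 = 5.
Block-and-tackle MA = number of supporting rope parts = 4.
Combined ideal MA = 5 × 4 = 20.
Actual MA = 20 × 0.87 = 17.4.
Effort = load / actual MA = 15449 / 17.4 = 887.87 N.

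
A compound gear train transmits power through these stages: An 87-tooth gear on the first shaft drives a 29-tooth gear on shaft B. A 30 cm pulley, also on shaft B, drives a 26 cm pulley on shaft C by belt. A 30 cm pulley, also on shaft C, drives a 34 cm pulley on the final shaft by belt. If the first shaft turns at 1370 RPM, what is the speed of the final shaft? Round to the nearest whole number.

the first shaft → shaft B (gear mesh, 29/87): 1370 ÷ 0.33333 = 4110 RPM
shaft B → shaft C (belt, 26/30): 4110 ÷ 0.86667 = 4742.3 RPM
shaft C → the final shaft (belt, 34/30): 4742.3 ÷ 1.1333 = 4184.4 RPM

4184 RPM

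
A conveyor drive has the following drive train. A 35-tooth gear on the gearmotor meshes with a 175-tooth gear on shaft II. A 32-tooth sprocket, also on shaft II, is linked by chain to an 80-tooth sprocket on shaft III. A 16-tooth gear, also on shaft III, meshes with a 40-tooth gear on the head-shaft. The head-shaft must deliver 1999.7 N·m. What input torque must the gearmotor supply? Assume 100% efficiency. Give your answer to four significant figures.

63.99 N·m

Overall ratio R = 5 × 2.5 × 2.5 = 31.25.
Input torque = output torque / R = 1999.7 / 31.25 = 63.99 N·m.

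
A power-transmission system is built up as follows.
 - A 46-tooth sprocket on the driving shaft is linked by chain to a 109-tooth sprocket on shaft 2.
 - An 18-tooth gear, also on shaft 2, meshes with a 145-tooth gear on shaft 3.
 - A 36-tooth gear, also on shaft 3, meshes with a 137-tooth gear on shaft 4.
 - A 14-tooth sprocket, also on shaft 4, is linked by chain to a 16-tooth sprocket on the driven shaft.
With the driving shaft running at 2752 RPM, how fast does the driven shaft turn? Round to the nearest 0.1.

33.1 RPM

the driving shaft → shaft 2 (chain, 109/46): 2752 ÷ 2.3696 = 1161.4 RPM
shaft 2 → shaft 3 (gear mesh, 145/18): 1161.4 ÷ 8.0556 = 144.17 RPM
shaft 3 → shaft 4 (gear mesh, 137/36): 144.17 ÷ 3.8056 = 37.885 RPM
shaft 4 → the driven shaft (chain, 16/14): 37.885 ÷ 1.1429 = 33.149 RPM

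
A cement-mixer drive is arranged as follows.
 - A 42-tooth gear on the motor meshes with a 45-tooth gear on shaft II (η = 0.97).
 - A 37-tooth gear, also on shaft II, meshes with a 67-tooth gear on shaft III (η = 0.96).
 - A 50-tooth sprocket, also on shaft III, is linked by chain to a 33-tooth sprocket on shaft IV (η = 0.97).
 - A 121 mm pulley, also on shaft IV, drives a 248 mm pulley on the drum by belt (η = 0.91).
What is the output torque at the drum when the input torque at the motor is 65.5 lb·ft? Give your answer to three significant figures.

141 lb·ft

After the gear mesh (45/42): 65.5 × 1.0714 × 0.97 = 68.073 lb·ft
After the gear mesh (67/37): 68.073 × 1.8108 × 0.96 = 118.34 lb·ft
After the chain (33/50): 118.34 × 0.66 × 0.97 = 75.759 lb·ft
After the belt (248/121): 75.759 × 2.0496 × 0.91 = 141.3 lb·ft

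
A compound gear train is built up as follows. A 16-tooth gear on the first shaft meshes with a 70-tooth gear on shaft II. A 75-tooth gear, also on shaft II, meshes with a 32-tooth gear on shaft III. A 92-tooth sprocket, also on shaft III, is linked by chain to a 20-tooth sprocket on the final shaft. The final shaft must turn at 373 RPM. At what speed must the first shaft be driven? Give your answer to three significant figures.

151 RPM

Overall ratio R = 4.375 × 0.42667 × 0.21739 = 0.4058.
Required input speed = output speed × R = 373 × 0.4058 = 151.36 RPM.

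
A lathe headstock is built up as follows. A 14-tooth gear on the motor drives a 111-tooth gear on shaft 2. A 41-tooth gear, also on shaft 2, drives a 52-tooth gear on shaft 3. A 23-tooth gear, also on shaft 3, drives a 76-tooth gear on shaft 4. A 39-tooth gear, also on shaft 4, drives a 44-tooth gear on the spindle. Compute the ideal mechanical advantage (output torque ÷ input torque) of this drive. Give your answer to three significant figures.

Each stage contributes driven/driver: gear mesh 111/14 = 7.9286, gear mesh 52/41 = 1.2683, gear mesh 76/23 = 3.3043, gear mesh 44/39 = 1.1282.
Overall: 7.9286 × 1.2683 × 3.3043 × 1.1282 = 37.488.

37.5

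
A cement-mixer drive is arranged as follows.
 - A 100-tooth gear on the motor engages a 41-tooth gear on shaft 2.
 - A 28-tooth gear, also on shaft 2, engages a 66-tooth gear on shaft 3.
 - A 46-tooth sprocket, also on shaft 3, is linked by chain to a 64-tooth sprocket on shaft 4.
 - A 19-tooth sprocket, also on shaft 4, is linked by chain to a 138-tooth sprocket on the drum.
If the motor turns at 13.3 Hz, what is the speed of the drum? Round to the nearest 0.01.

gear mesh 41/100 = 0.41 → 13.3/0.41 = 32.439 Hz
gear mesh 66/28 = 2.3571 → 32.439/2.3571 = 13.762 Hz
chain 64/46 = 1.3913 → 13.762/1.3913 = 9.8914 Hz
chain 138/19 = 7.2632 → 9.8914/7.2632 = 1.3619 Hz

1.36 Hz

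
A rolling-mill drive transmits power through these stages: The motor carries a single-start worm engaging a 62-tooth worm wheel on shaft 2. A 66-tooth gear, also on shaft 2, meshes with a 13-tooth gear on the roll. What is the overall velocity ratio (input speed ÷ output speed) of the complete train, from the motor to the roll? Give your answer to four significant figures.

12.21

Each stage contributes driven/driver: worm 62/1 = 62, gear mesh 13/66 = 0.19697.
Overall: 62 × 0.19697 = 12.212.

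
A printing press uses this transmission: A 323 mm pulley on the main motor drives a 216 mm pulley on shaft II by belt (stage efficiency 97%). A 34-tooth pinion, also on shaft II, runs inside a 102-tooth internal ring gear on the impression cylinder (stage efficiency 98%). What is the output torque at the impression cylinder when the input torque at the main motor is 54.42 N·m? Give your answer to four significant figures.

After the belt (216/323): 54.42 × 0.66873 × 0.97 = 35.301 N·m
After the internal gear (102/34): 35.301 × 3 × 0.98 = 103.78 N·m

103.8 N·m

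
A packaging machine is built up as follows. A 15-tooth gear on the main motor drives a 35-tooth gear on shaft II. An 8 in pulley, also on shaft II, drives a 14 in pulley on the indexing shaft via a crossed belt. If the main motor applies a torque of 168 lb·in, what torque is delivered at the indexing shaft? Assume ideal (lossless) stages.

After the gear mesh (35/15): 168 × 2.3333 = 392 lb·in
After the belt (14/8): 392 × 1.75 = 686 lb·in

686 lb·in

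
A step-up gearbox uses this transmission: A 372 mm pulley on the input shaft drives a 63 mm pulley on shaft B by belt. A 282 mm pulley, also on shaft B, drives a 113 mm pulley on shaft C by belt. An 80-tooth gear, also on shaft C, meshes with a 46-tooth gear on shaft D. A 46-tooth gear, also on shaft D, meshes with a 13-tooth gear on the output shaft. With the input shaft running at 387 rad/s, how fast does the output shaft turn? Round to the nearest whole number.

the input shaft → shaft B (belt, 63/372): 387 ÷ 0.16935 = 2285.1 rad/s
shaft B → shaft C (belt, 113/282): 2285.1 ÷ 0.40071 = 5702.7 rad/s
shaft C → shaft D (gear mesh, 46/80): 5702.7 ÷ 0.575 = 9917.8 rad/s
shaft D → the output shaft (gear mesh, 13/46): 9917.8 ÷ 0.28261 = 35094 rad/s

35094 rad/s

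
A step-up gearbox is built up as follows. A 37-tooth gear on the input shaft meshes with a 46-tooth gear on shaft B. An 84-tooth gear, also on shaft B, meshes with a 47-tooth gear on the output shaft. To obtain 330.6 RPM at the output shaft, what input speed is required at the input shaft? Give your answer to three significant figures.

Overall ratio R = 1.2432 × 0.55952 = 0.69562.
Required input speed = output speed × R = 330.6 × 0.69562 = 229.97 RPM.

230 RPM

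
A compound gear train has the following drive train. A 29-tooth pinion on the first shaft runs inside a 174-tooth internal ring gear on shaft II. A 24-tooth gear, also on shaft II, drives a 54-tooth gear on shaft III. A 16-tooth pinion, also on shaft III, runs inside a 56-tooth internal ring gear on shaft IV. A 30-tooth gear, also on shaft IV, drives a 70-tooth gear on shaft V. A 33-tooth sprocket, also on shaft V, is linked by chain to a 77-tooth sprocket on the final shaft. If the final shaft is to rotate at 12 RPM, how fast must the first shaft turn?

3087 RPM

Overall ratio R = 6 × 2.25 × 3.5 × 2.3333 × 2.3333 = 257.25.
Required input speed = output speed × R = 12 × 257.25 = 3087 RPM.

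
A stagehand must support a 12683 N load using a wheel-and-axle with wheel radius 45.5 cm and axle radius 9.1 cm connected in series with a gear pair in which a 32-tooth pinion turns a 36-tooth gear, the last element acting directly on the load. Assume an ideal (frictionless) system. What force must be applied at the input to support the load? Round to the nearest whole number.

2255 N

Wheel-and-axle MA = R/r = 45.5/9.1 = 5.
Gear pair MA = 36/32 = 1.125.
Combined ideal MA = 5 × 1.125 = 5.625.
Effort = load / MA = 12683 / 5.625 = 2254.8 N.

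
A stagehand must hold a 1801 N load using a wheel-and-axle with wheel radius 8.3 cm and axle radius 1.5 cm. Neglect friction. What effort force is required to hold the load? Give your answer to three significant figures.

Wheel-and-axle MA = R/r = 8.3/1.5 = 5.5333.
Effort = load / MA = 1801 / 5.5333 = 325.48 N.

325 N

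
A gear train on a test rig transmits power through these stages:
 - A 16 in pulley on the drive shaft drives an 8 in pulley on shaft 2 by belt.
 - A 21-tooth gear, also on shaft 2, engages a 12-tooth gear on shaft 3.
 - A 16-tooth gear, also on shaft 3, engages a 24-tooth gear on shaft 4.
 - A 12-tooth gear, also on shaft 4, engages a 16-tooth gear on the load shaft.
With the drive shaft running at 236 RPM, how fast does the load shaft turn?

the drive shaft → shaft 2 (belt, 8/16): 236 ÷ 0.5 = 472 RPM
shaft 2 → shaft 3 (gear mesh, 12/21): 472 ÷ 0.57143 = 826 RPM
shaft 3 → shaft 4 (gear mesh, 24/16): 826 ÷ 1.5 = 550.67 RPM
shaft 4 → the load shaft (gear mesh, 16/12): 550.67 ÷ 1.3333 = 413 RPM

413 RPM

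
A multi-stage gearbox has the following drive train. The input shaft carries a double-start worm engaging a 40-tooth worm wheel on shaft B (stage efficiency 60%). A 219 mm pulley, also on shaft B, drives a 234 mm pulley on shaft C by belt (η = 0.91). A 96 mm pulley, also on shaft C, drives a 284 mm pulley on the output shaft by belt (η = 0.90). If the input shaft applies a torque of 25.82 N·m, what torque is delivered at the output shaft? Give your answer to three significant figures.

802 N·m

worm 40/2 = 20 → τ = 25.82·20·0.60 = 309.84 N·m
belt 234/219 = 1.0685 → τ = 309.84·1.0685·0.91 = 301.27 N·m
belt 284/96 = 2.9583 → τ = 301.27·2.9583·0.90 = 802.12 N·m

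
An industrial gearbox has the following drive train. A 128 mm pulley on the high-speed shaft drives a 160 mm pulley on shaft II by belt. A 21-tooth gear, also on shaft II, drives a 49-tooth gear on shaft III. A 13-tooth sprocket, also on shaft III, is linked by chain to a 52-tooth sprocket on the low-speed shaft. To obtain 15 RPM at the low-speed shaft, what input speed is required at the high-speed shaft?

175 RPM

Overall ratio R = 1.25 × 2.3333 × 4 = 11.667.
Required input speed = output speed × R = 15 × 11.667 = 175 RPM.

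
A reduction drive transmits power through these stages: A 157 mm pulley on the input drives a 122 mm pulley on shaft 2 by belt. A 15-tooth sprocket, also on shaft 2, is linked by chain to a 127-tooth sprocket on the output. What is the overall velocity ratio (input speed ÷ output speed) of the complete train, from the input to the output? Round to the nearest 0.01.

6.58

Each stage contributes driven/driver: belt 122/157 = 0.77707, chain 127/15 = 8.4667.
Overall: 0.77707 × 8.4667 = 6.5792.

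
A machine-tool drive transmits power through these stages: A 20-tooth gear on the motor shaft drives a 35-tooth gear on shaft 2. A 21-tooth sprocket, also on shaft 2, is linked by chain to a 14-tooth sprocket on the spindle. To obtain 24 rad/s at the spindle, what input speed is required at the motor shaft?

28 rad/s

Overall ratio R = 1.75 × 0.66667 = 1.1667.
Required input speed = output speed × R = 24 × 1.1667 = 28 rad/s.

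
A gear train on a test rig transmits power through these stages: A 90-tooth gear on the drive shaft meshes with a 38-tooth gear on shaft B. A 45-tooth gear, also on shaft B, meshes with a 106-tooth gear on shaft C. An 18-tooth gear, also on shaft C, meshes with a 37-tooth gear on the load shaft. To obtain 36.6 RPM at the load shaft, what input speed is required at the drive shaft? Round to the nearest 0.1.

Overall ratio R = 0.42222 × 2.3556 × 2.0556 = 2.0444.
Required input speed = output speed × R = 36.6 × 2.0444 = 74.825 RPM.

74.8 RPM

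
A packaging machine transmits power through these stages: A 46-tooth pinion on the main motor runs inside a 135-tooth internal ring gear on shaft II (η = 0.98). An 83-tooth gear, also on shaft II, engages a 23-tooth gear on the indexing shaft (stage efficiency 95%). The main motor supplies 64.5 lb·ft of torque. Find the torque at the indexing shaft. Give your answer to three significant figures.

48.8 lb·ft

internal gear 135/46 = 2.9348 → τ = 64.5·2.9348·0.98 = 185.51 lb·ft
gear mesh 23/83 = 0.27711 → τ = 185.51·0.27711·0.95 = 48.835 lb·ft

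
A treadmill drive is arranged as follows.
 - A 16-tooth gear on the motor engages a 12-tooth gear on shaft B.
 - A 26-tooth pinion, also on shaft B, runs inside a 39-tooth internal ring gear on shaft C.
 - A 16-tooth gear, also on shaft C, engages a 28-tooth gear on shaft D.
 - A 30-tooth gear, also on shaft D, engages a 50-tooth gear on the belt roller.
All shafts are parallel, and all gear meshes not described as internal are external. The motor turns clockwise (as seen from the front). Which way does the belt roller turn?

the motor → shaft B: external mesh, 1 reversal → CCW.
shaft B → shaft C: internal mesh, same direction → CCW.
shaft C → shaft D: external mesh, 1 reversal → CW.
shaft D → the belt roller: external mesh, 1 reversal → CCW.
3 reversals in total — an odd number — so the belt roller turns opposite to the motor.

counterclockwise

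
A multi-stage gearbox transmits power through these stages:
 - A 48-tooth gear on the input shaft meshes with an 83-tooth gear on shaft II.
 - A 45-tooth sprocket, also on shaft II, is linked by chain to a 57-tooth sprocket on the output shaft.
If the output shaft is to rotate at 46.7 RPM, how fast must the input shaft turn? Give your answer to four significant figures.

102.3 RPM

Overall ratio R = 1.7292 × 1.2667 = 2.1903.
Required input speed = output speed × R = 46.7 × 2.1903 = 102.29 RPM.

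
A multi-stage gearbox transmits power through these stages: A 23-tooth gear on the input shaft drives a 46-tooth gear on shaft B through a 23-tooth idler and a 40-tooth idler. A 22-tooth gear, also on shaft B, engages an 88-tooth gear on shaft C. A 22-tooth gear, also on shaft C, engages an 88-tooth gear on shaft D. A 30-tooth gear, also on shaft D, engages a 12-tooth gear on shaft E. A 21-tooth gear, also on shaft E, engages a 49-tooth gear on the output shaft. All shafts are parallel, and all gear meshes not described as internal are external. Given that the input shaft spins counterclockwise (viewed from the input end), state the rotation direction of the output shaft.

the input shaft → shaft B: driver → idler → idler → driven is 3 external meshes, 3 reversals → CW.
shaft B → shaft C: external mesh, 1 reversal → CCW.
shaft C → shaft D: external mesh, 1 reversal → CW.
shaft D → shaft E: external mesh, 1 reversal → CCW.
shaft E → the output shaft: external mesh, 1 reversal → CW.
7 reversals in total — an odd number — so the output shaft turns opposite to the input shaft.

clockwise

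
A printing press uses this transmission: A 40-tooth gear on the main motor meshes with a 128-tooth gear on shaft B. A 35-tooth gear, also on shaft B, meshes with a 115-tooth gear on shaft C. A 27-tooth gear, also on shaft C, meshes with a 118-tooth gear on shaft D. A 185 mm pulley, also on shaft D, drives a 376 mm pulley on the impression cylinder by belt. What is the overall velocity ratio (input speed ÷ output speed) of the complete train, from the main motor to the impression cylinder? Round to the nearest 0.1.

Each stage contributes driven/driver: gear mesh 128/40 = 3.2, gear mesh 115/35 = 3.2857, gear mesh 118/27 = 4.3704, belt 376/185 = 2.0324.
Overall: 3.2 × 3.2857 × 4.3704 × 2.0324 = 93.393.

93.4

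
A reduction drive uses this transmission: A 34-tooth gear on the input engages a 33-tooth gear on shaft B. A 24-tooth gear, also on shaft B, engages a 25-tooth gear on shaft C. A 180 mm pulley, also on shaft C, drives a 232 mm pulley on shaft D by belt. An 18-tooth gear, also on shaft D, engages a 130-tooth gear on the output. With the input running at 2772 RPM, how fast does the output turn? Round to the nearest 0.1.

gear mesh 33/34 = 0.97059 → 2772/0.97059 = 2856 RPM
gear mesh 25/24 = 1.0417 → 2856/1.0417 = 2741.8 RPM
belt 232/180 = 1.2889 → 2741.8/1.2889 = 2127.2 RPM
gear mesh 130/18 = 7.2222 → 2127.2/7.2222 = 294.54 RPM

294.5 RPM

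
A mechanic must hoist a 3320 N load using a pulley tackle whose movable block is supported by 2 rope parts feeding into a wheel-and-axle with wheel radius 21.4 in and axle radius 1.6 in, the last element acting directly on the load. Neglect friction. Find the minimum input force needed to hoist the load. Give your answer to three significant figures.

Block-and-tackle MA = number of supporting rope parts = 2.
Wheel-and-axle MA = R/r = 21.4/1.6 = 13.375.
Combined ideal MA = 2 × 13.375 = 26.75.
Effort = load / MA = 3320 / 26.75 = 124.11 N.

124 N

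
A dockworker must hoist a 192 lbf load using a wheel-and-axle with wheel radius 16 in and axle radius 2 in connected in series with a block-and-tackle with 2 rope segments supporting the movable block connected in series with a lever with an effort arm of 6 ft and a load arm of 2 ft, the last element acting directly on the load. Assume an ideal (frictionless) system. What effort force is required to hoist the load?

4 lbf

Wheel-and-axle MA = R/r = 16/2 = 8.
Block-and-tackle MA = number of supporting rope parts = 2.
Lever MA = effort arm / load arm = 6/2 = 3.
Combined ideal MA = 8 × 2 × 3 = 48.
Effort = load / MA = 192 / 48 = 4 lbf.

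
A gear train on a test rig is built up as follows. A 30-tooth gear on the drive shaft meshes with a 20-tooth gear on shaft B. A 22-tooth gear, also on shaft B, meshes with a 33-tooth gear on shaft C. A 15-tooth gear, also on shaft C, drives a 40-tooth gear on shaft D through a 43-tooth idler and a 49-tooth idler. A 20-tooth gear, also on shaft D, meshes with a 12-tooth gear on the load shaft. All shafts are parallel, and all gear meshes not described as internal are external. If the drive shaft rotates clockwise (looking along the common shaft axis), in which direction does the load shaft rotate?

the drive shaft → shaft B: external mesh, 1 reversal → CCW.
shaft B → shaft C: external mesh, 1 reversal → CW.
shaft C → shaft D: driver → idler → idler → driven is 3 external meshes, 3 reversals → CCW.
shaft D → the load shaft: external mesh, 1 reversal → CW.
6 reversals in total — an even number — so the load shaft turns the same way as the drive shaft.

clockwise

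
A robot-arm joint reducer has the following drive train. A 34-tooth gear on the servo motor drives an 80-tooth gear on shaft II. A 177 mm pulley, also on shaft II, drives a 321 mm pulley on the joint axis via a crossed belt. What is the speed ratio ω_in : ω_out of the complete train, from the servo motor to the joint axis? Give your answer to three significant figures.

Each stage contributes driven/driver: gear mesh 80/34 = 2.3529, belt 321/177 = 1.8136.
Overall: 2.3529 × 1.8136 = 4.2672.

4.27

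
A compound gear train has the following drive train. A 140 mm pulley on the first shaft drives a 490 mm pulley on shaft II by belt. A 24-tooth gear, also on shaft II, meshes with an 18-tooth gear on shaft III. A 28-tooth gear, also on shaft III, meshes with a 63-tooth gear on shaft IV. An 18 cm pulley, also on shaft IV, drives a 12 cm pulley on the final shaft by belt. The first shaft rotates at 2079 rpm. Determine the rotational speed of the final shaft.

the first shaft → shaft II (belt, 490/140): 2079 ÷ 3.5 = 594 rpm
shaft II → shaft III (gear mesh, 18/24): 594 ÷ 0.75 = 792 rpm
shaft III → shaft IV (gear mesh, 63/28): 792 ÷ 2.25 = 352 rpm
shaft IV → the final shaft (belt, 12/18): 352 ÷ 0.66667 = 528 rpm

528 rpm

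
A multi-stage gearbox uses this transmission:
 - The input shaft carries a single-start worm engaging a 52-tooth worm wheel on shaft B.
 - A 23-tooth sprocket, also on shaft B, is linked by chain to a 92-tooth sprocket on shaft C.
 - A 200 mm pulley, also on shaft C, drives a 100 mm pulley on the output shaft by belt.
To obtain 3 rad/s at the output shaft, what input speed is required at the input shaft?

Overall ratio R = 52 × 4 × 0.5 = 104.
Required input speed = output speed × R = 3 × 104 = 312 rad/s.

312 rad/s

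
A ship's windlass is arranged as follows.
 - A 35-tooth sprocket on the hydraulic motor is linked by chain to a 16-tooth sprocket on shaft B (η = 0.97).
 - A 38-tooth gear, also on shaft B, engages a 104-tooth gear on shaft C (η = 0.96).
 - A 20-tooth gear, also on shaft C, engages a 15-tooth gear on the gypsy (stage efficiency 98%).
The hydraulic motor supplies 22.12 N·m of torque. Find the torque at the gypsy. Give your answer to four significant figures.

18.94 N·m

After the chain (16/35): 22.12 × 0.45714 × 0.97 = 9.8086 N·m
After the gear mesh (104/38): 9.8086 × 2.7368 × 0.96 = 25.771 N·m
After the gear mesh (15/20): 25.771 × 0.75 × 0.98 = 18.942 N·m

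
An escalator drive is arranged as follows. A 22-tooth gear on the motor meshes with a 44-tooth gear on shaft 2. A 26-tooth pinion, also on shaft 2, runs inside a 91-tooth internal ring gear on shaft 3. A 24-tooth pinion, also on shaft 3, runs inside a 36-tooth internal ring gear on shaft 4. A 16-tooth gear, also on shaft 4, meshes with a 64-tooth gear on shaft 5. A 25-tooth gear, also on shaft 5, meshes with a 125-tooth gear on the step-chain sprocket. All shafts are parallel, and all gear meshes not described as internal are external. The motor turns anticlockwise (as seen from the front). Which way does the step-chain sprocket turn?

the motor → shaft 2: external mesh, 1 reversal → CW.
shaft 2 → shaft 3: internal mesh, same direction → CW.
shaft 3 → shaft 4: internal mesh, same direction → CW.
shaft 4 → shaft 5: external mesh, 1 reversal → CCW.
shaft 5 → the step-chain sprocket: external mesh, 1 reversal → CW.
3 reversals in total — an odd number — so the step-chain sprocket turns opposite to the motor.

clockwise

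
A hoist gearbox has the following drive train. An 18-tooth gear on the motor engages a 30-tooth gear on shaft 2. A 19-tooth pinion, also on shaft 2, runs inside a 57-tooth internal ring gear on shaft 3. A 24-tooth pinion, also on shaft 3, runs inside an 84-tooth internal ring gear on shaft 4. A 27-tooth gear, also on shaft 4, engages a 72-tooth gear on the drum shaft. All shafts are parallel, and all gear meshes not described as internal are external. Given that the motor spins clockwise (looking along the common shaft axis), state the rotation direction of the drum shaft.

the motor → shaft 2: external mesh, 1 reversal → CCW.
shaft 2 → shaft 3: internal mesh, same direction → CCW.
shaft 3 → shaft 4: internal mesh, same direction → CCW.
shaft 4 → the drum shaft: external mesh, 1 reversal → CW.
2 reversals in total — an even number — so the drum shaft turns the same way as the motor.

clockwise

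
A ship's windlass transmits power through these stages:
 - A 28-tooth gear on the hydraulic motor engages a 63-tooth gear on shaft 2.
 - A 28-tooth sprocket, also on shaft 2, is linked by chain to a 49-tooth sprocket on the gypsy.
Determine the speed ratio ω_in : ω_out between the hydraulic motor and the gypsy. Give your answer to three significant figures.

3.94

Each stage contributes driven/driver: gear mesh 63/28 = 2.25, chain 49/28 = 1.75.
Overall: 2.25 × 1.75 = 3.9375.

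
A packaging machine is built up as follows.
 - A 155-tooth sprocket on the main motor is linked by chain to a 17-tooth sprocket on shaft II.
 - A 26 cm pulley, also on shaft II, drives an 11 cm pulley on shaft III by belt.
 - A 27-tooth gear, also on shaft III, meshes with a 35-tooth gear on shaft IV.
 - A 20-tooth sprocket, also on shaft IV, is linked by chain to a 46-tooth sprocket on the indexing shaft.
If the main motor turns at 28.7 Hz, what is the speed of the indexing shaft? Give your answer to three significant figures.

207 Hz

chain 17/155 = 0.10968 → 28.7/0.10968 = 261.68 Hz
belt 11/26 = 0.42308 → 261.68/0.42308 = 618.51 Hz
gear mesh 35/27 = 1.2963 → 618.51/1.2963 = 477.13 Hz
chain 46/20 = 2.3 → 477.13/2.3 = 207.45 Hz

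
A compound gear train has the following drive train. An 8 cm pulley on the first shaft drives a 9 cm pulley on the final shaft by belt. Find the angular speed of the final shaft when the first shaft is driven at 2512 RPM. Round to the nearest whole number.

Belt: ratio = 9/8 = 1.125, so the final shaft turns at 2512 / 1.125 = 2232.9 RPM.

2233 RPM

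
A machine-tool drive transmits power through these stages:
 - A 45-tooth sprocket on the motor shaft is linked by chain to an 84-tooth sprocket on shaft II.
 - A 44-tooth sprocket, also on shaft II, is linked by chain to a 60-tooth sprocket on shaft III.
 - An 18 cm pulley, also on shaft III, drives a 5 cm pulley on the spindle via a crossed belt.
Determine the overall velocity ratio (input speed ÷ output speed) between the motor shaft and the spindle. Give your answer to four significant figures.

Each stage contributes driven/driver: chain 84/45 = 1.8667, chain 60/44 = 1.3636, belt 5/18 = 0.27778.
Overall: 1.8667 × 1.3636 × 0.27778 = 0.70707.

0.7071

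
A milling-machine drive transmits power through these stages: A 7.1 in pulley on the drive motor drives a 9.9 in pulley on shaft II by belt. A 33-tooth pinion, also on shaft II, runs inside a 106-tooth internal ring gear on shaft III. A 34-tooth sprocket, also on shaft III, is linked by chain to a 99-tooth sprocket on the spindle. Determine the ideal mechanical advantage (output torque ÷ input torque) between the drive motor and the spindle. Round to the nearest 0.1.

13.0

Each stage contributes driven/driver: belt 9.9/7.1 = 1.3944, internal gear 106/33 = 3.2121, chain 99/34 = 2.9118.
Overall: 1.3944 × 3.2121 × 2.9118 = 13.041.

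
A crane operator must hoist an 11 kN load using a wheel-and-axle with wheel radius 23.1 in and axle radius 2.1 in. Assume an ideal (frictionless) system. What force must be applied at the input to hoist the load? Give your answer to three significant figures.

Wheel-and-axle MA = R/r = 23.1/2.1 = 11.
Effort = load / MA = 11 / 11 = 1 kN.

1.00 kN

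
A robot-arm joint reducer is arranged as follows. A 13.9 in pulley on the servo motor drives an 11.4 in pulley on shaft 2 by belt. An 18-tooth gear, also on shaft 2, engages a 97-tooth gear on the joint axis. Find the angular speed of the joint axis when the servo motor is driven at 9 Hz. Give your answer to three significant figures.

2.04 Hz

Belt: ratio = 11.4/13.9 = 0.82014, so shaft 2 turns at 9 / 0.82014 = 10.974 Hz.
Gear mesh: ratio = 97/18 = 5.3889, so the joint axis turns at 10.974 / 5.3889 = 2.0364 Hz.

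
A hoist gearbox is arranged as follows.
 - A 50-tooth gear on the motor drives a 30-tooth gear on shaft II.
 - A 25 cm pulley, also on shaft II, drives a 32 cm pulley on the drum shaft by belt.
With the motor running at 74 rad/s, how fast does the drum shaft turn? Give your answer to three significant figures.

gear mesh 30/50 = 0.6 → 74/0.6 = 123.33 rad/s
belt 32/25 = 1.28 → 123.33/1.28 = 96.354 rad/s

96.4 rad/s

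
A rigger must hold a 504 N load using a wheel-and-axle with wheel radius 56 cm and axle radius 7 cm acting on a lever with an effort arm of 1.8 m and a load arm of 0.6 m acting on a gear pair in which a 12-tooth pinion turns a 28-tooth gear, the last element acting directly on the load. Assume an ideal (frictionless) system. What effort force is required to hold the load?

9 N

Wheel-and-axle MA = R/r = 56/7 = 8.
Lever MA = effort arm / load arm = 1.8/0.6 = 3.
Gear pair MA = 28/12 = 2.3333.
Combined ideal MA = 8 × 3 × 2.3333 = 56.
Effort = load / MA = 504 / 56 = 9 N.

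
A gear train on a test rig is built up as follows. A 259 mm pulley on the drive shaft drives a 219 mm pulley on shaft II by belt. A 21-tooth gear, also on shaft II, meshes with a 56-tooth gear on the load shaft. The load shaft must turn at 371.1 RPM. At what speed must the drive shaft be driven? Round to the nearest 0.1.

Overall ratio R = 0.84556 × 2.6667 = 2.2548.
Required input speed = output speed × R = 371.1 × 2.2548 = 836.77 RPM.

836.8 RPM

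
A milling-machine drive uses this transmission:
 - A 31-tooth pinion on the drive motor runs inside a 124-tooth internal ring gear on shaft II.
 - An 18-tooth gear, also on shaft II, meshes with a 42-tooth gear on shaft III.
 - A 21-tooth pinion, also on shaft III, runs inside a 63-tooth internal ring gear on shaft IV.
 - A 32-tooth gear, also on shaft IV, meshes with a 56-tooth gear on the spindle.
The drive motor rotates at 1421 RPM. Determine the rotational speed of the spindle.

29 RPM

the drive motor → shaft II (internal gear, 124/31): 1421 ÷ 4 = 355.25 RPM
shaft II → shaft III (gear mesh, 42/18): 355.25 ÷ 2.3333 = 152.25 RPM
shaft III → shaft IV (internal gear, 63/21): 152.25 ÷ 3 = 50.75 RPM
shaft IV → the spindle (gear mesh, 56/32): 50.75 ÷ 1.75 = 29 RPM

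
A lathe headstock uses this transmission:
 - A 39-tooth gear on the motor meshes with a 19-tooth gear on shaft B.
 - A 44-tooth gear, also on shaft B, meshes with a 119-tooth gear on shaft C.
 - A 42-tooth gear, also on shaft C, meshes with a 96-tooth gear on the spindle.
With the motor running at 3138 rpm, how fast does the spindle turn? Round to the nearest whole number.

1042 rpm

Gear mesh: ratio = 19/39 = 0.48718, so shaft B turns at 3138 / 0.48718 = 6441.2 rpm.
Gear mesh: ratio = 119/44 = 2.7045, so shaft C turns at 6441.2 / 2.7045 = 2381.6 rpm.
Gear mesh: ratio = 96/42 = 2.2857, so the spindle turns at 2381.6 / 2.2857 = 1042 rpm.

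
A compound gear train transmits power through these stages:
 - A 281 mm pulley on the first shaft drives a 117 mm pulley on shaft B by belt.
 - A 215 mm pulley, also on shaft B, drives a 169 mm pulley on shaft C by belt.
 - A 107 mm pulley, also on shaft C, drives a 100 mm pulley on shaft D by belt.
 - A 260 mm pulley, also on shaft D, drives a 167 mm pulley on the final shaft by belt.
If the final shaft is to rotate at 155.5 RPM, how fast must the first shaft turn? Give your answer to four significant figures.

Overall ratio R = 0.41637 × 0.78605 × 0.93458 × 0.64231 = 0.19647.
Required input speed = output speed × R = 155.5 × 0.19647 = 30.55 RPM.

30.55 RPM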